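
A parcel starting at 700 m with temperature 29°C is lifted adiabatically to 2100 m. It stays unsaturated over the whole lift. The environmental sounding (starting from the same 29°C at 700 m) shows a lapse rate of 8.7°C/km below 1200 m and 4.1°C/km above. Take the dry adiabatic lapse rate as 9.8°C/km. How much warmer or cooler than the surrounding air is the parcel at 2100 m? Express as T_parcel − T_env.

Parcel:
  700 → 2100 m (dry, 9.8°C/km): ΔT = -9.8 × 1.4 = -13.72°C → T = 15.28°C
Environment:
  700 → 1200 m (environment, lower layer, 8.7°C/km): ΔT = -8.7 × 0.5 = -4.35°C → T = 24.65°C
  1200 → 2100 m (environment, upper layer, 4.1°C/km): ΔT = -4.1 × 0.9 = -3.69°C → T = 20.96°C
T_parcel − T_env = 15.28 − 20.96 = -5.68°C

-5.68°C (parcel cooler than environment)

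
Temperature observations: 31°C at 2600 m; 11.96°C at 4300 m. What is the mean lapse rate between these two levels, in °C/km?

11.2°C/km

Γ = −ΔT/Δz = (31 − 11.96) / (4300 − 2600) m
  = 19.04°C / 1.7 km = 11.2°C/km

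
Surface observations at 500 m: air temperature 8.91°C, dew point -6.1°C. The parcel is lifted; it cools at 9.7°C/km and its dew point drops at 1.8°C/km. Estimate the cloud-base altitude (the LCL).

T and T_d converge at 9.7 − 1.8 = 7.9°C per km
Height above start = (8.91 − (-6.1)) / 7.9 = 1.9 km
LCL altitude = 500 m + 1900 m = 2400 m

2400 m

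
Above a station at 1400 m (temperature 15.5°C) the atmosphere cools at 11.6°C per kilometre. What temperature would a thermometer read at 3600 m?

-10.02°C

1400–3600 m, environmental: Δz = 2.2 km ⇒ ΔT = -25.52°C; T = -10.02°C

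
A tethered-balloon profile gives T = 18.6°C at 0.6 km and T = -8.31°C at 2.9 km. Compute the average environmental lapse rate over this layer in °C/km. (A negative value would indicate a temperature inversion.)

Γ = −ΔT/Δz = (18.6 − (-8.31)) / (2900 − 600) m
  = 26.91°C / 2.3 km = 11.7°C/km

11.7°C/km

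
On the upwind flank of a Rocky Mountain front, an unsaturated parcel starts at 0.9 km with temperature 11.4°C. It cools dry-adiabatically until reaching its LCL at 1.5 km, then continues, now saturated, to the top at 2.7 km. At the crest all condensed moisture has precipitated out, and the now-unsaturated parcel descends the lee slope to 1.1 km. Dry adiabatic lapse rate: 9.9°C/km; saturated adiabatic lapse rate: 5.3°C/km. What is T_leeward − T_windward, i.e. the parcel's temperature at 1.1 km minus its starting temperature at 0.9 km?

Dry to 1500 m: -9.9 × 0.6 km = -5.94°C, so T = 5.46°C.
Saturated to 2700 m: -5.3 × 1.2 km = -6.36°C, so T = -0.9°C.
Dry descent to 1100 m: +9.9 × 1.6 km = +15.84°C, so T = 14.94°C.
Net change vs windward start: 14.94 − 11.4 = +3.54°C

+3.54°C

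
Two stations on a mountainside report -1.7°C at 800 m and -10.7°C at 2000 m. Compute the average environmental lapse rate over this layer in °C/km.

7.5°C/km

Γ = −ΔT/Δz = (-1.7 − (-10.7)) / (2000 − 800) m
  = 9°C / 1.2 km = 7.5°C/km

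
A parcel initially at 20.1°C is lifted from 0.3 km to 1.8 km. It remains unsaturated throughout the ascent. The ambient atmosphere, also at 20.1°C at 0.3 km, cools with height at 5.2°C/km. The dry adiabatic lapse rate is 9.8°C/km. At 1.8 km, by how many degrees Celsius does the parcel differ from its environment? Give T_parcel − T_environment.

-6.9°C (parcel cooler than environment)

Parcel:
  300 → 1800 m (dry, 9.8°C/km): ΔT = -9.8 × 1.5 = -14.7°C → T = 5.4°C
Environment:
  300 → 1800 m (environment, 5.2°C/km): ΔT = -5.2 × 1.5 = -7.8°C → T = 12.3°C
T_parcel − T_env = 5.4 − 12.3 = -6.9°C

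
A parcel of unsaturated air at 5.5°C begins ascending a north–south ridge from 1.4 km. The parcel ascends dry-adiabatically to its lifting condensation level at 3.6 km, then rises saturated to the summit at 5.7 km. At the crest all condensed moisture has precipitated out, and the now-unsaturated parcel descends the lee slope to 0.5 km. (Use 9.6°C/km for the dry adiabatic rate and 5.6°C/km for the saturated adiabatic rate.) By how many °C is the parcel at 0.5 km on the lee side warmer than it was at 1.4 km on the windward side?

From 1400 m to 3600 m (dry): cools by 9.6 × 2.2 = 21.12°C, giving -15.62°C.
From 3600 m to 5700 m (saturated): cools by 5.6 × 2.1 = 11.76°C, giving -27.38°C.
From 5700 m to 500 m (dry descent): warms by 9.6 × 5.2 = 49.92°C, giving 22.54°C.
Net change vs windward start: 22.54 − 5.5 = +17.04°C

+17.04°C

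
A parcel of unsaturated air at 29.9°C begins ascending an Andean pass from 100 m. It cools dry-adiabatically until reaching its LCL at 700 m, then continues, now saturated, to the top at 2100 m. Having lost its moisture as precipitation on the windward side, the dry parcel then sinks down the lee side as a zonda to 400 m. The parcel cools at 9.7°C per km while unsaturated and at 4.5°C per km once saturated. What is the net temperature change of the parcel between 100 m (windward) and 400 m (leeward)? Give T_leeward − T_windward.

+4.37°C

100 → 700 m (dry, 9.7°C/km): ΔT = -9.7 × 0.6 = -5.82°C → T = 24.08°C
700 → 2100 m (saturated, 4.5°C/km): ΔT = -4.5 × 1.4 = -6.3°C → T = 17.78°C
2100 → 400 m (dry descent, 9.7°C/km): ΔT = +9.7 × 1.7 = +16.49°C → T = 34.27°C
Net change vs windward start: 34.27 − 29.9 = +4.37°C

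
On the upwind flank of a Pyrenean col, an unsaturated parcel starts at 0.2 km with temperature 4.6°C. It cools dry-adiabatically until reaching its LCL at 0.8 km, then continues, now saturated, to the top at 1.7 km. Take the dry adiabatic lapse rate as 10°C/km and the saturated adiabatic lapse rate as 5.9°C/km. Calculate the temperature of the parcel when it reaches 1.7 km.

200–800 m, dry: Δz = 0.6 km ⇒ ΔT = -6°C; T = -1.4°C
800–1700 m, saturated: Δz = 0.9 km ⇒ ΔT = -5.31°C; T = -6.71°C

-6.71°C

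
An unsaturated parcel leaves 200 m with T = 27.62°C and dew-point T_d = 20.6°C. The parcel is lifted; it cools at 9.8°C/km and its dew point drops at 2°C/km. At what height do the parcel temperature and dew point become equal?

T and T_d converge at 9.8 − 2 = 7.8°C per km
Height above start = (27.62 − 20.6) / 7.8 = 0.9 km
LCL altitude = 200 m + 900 m = 1100 m

1100 m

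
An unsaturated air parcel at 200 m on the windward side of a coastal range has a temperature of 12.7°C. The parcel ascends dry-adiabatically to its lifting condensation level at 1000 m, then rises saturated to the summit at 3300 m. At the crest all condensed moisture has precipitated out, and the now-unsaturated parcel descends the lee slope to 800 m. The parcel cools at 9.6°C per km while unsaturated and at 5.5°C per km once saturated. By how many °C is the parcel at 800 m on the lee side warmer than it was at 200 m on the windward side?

200–1000 m, dry: Δz = 0.8 km ⇒ ΔT = -7.68°C; T = 5.02°C
1000–3300 m, saturated: Δz = 2.3 km ⇒ ΔT = -12.65°C; T = -7.63°C
3300–800 m, dry descent: Δz = 2.5 km ⇒ ΔT = +24°C; T = 16.37°C
Net change vs windward start: 16.37 − 12.7 = +3.67°C

+3.67°C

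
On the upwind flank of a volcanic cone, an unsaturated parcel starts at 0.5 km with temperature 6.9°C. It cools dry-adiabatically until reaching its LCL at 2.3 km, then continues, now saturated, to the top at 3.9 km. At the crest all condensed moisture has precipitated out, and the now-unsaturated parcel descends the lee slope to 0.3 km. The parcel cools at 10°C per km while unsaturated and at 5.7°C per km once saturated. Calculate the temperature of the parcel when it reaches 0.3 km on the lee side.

15.78°C

500–2300 m, dry: Δz = 1.8 km ⇒ ΔT = -18°C; T = -11.1°C
2300–3900 m, saturated: Δz = 1.6 km ⇒ ΔT = -9.12°C; T = -20.22°C
3900–300 m, dry descent: Δz = 3.6 km ⇒ ΔT = +36°C; T = 15.78°C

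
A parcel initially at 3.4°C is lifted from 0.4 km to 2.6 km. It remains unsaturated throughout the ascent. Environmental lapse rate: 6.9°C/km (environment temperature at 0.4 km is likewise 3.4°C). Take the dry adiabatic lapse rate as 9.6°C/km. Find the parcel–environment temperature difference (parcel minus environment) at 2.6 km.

Parcel:
  From 400 m to 2600 m (dry): cools by 9.6 × 2.2 = 21.12°C, giving -17.72°C.
Environment:
  From 400 m to 2600 m (environment): cools by 6.9 × 2.2 = 15.18°C, giving -11.78°C.
T_parcel − T_env = -17.72 − (-11.78) = -5.94°C

-5.94°C (parcel cooler than environment)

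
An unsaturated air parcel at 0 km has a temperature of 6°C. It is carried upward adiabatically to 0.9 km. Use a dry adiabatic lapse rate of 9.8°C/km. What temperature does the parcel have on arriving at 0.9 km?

-2.82°C

Dry adiabatic to 900 m: -9.8 × 0.9 km = -8.82°C, so T = -2.82°C.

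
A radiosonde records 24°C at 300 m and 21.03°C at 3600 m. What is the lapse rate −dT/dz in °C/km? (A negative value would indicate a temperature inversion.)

0.9°C/km

Γ = −ΔT/Δz = (24 − 21.03) / (3600 − 300) m
  = 2.97°C / 3.3 km = 0.9°C/km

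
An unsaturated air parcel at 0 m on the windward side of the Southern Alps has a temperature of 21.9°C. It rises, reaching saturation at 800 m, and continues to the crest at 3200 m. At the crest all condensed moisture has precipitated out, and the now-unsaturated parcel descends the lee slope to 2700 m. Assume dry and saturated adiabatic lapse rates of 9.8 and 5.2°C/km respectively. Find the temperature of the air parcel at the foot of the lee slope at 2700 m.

6.48°C

0 → 800 m (dry, 9.8°C/km): ΔT = -9.8 × 0.8 = -7.84°C → T = 14.06°C
800 → 3200 m (saturated, 5.2°C/km): ΔT = -5.2 × 2.4 = -12.48°C → T = 1.58°C
3200 → 2700 m (dry descent, 9.8°C/km): ΔT = +9.8 × 0.5 = +4.9°C → T = 6.48°C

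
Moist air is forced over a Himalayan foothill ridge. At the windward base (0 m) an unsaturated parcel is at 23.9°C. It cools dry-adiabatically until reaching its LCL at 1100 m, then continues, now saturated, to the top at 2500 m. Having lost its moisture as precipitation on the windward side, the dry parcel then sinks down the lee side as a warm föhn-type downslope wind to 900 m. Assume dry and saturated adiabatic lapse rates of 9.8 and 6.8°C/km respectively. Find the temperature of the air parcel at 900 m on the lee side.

From 0 m to 1100 m (dry): cools by 9.8 × 1.1 = 10.78°C, giving 13.12°C.
From 1100 m to 2500 m (saturated): cools by 6.8 × 1.4 = 9.52°C, giving 3.6°C.
From 2500 m to 900 m (dry descent): warms by 9.8 × 1.6 = 15.68°C, giving 19.28°C.

19.28°C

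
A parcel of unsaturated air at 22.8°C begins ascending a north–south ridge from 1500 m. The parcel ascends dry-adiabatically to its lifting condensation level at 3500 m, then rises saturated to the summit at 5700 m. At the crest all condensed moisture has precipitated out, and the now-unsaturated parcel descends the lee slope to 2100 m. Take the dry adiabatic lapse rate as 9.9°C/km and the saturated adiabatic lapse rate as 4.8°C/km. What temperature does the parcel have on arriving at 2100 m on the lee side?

28.08°C

1500 → 3500 m (dry, 9.9°C/km): ΔT = -9.9 × 2 = -19.8°C → T = 3°C
3500 → 5700 m (saturated, 4.8°C/km): ΔT = -4.8 × 2.2 = -10.56°C → T = -7.56°C
5700 → 2100 m (dry descent, 9.9°C/km): ΔT = +9.9 × 3.6 = +35.64°C → T = 28.08°C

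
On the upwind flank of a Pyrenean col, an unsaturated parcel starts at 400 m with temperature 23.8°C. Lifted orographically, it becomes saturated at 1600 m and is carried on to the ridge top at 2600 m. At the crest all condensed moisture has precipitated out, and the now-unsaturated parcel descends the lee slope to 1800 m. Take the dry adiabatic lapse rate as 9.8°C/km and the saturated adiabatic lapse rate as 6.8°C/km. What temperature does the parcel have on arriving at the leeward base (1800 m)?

13.08°C

From 400 m to 1600 m (dry): cools by 9.8 × 1.2 = 11.76°C, giving 12.04°C.
From 1600 m to 2600 m (saturated): cools by 6.8 × 1 = 6.8°C, giving 5.24°C.
From 2600 m to 1800 m (dry descent): warms by 9.8 × 0.8 = 7.84°C, giving 13.08°C.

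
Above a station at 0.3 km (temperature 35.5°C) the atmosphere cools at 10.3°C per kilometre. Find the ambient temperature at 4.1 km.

Environmental to 4100 m: -10.3 × 3.8 km = -39.14°C, so T = -3.64°C.

-3.64°C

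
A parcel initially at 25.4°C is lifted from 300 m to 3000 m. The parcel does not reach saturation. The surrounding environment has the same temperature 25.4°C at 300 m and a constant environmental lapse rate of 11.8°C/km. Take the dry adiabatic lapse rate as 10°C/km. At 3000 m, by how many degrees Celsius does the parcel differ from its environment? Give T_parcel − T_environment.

Parcel:
  From 300 m to 3000 m (dry): cools by 10 × 2.7 = 27°C, giving -1.6°C.
Environment:
  From 300 m to 3000 m (environment): cools by 11.8 × 2.7 = 31.86°C, giving -6.46°C.
T_parcel − T_env = -1.6 − (-6.46) = +4.86°C

+4.86°C (parcel warmer than environment)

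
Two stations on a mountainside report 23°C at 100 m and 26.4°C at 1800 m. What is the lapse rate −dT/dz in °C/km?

-2°C/km

Γ = −ΔT/Δz = (23 − 26.4) / (1800 − 100) m
  = -3.4°C / 1.7 km = -2°C/km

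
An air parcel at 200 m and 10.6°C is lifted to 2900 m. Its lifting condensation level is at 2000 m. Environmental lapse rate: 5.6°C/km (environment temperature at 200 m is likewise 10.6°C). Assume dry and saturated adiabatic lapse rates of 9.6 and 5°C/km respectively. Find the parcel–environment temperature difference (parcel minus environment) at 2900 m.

-6.66°C (parcel cooler than environment)

Parcel:
  200 → 2000 m (dry, 9.6°C/km): ΔT = -9.6 × 1.8 = -17.28°C → T = -6.68°C
  2000 → 2900 m (saturated, 5°C/km): ΔT = -5 × 0.9 = -4.5°C → T = -11.18°C
Environment:
  200 → 2900 m (environment, 5.6°C/km): ΔT = -5.6 × 2.7 = -15.12°C → T = -4.52°C
T_parcel − T_env = -11.18 − (-4.52) = -6.66°C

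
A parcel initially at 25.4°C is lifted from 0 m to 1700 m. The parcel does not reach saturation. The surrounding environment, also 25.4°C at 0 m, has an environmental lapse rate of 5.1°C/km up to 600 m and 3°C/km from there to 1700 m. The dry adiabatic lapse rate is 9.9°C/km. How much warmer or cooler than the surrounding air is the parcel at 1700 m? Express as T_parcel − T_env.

Parcel:
  0–1700 m, dry: Δz = 1.7 km ⇒ ΔT = -16.83°C; T = 8.57°C
Environment:
  0–600 m, environment, lower layer: Δz = 0.6 km ⇒ ΔT = -3.06°C; T = 22.34°C
  600–1700 m, environment, upper layer: Δz = 1.1 km ⇒ ΔT = -3.3°C; T = 19.04°C
T_parcel − T_env = 8.57 − 19.04 = -10.47°C

-10.47°C (parcel cooler than environment)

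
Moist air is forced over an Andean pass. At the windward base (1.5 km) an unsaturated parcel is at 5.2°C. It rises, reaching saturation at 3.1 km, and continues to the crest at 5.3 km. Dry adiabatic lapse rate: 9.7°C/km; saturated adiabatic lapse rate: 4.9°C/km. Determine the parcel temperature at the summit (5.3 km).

1500–3100 m, dry: Δz = 1.6 km ⇒ ΔT = -15.52°C; T = -10.32°C
3100–5300 m, saturated: Δz = 2.2 km ⇒ ΔT = -10.78°C; T = -21.1°C

-21.1°C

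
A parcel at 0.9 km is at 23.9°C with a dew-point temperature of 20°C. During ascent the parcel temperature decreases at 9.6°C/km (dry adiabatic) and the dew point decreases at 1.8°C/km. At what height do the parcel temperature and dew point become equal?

1.4 km

T and T_d converge at 9.6 − 1.8 = 7.8°C per km
Height above start = (23.9 − 20) / 7.8 = 0.5 km
LCL altitude = 900 m + 500 m = 1400 m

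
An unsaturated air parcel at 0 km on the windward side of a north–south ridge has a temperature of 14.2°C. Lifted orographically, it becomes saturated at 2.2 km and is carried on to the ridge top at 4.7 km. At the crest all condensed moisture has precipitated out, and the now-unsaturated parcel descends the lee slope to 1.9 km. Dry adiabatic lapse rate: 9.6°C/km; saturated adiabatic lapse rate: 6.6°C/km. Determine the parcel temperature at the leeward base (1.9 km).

3.46°C

0–2200 m, dry: Δz = 2.2 km ⇒ ΔT = -21.12°C; T = -6.92°C
2200–4700 m, saturated: Δz = 2.5 km ⇒ ΔT = -16.5°C; T = -23.42°C
4700–1900 m, dry descent: Δz = 2.8 km ⇒ ΔT = +26.88°C; T = 3.46°C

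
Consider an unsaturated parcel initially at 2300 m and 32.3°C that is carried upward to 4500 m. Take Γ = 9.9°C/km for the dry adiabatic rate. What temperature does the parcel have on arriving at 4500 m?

From 2300 m to 4500 m (dry adiabatic): cools by 9.9 × 2.2 = 21.78°C, giving 10.52°C.

10.52°C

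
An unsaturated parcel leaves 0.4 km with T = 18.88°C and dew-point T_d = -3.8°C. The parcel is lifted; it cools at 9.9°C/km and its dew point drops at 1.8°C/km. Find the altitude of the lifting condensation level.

T and T_d converge at 9.9 − 1.8 = 8.1°C per km
Height above start = (18.88 − (-3.8)) / 8.1 = 2.8 km
LCL altitude = 400 m + 2800 m = 3200 m

3.2 km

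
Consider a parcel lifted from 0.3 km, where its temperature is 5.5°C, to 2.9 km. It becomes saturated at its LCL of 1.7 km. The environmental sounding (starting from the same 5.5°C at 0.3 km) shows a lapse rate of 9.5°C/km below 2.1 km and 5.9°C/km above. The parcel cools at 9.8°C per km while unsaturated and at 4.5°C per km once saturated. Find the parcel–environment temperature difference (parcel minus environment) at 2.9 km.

+2.7°C (parcel warmer than environment)

Parcel:
  Dry to 1700 m: -9.8 × 1.4 km = -13.72°C, so T = -8.22°C.
  Saturated to 2900 m: -4.5 × 1.2 km = -5.4°C, so T = -13.62°C.
Environment:
  Environment, lower layer to 2100 m: -9.5 × 1.8 km = -17.1°C, so T = -11.6°C.
  Environment, upper layer to 2900 m: -5.9 × 0.8 km = -4.72°C, so T = -16.32°C.
T_parcel − T_env = -13.62 − (-16.32) = +2.7°C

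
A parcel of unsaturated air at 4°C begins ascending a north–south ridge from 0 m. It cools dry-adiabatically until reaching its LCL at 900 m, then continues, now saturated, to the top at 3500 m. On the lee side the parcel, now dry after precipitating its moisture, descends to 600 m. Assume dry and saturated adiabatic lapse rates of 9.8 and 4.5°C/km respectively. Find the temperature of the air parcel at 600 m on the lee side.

Dry to 900 m: -9.8 × 0.9 km = -8.82°C, so T = -4.82°C.
Saturated to 3500 m: -4.5 × 2.6 km = -11.7°C, so T = -16.52°C.
Dry descent to 600 m: +9.8 × 2.9 km = +28.42°C, so T = 11.9°C.

11.9°C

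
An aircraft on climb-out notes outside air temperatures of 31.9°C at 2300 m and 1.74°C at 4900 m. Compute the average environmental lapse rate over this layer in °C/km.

Γ = −ΔT/Δz = (31.9 − 1.74) / (4900 − 2300) m
  = 30.16°C / 2.6 km = 11.6°C/km

11.6°C/km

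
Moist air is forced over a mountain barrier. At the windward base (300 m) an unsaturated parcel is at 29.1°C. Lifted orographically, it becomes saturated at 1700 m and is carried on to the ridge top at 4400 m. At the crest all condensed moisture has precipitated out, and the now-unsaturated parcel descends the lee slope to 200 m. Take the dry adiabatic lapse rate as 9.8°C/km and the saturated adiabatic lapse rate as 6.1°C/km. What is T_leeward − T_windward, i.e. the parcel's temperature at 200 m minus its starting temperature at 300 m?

+10.97°C

300 → 1700 m (dry, 9.8°C/km): ΔT = -9.8 × 1.4 = -13.72°C → T = 15.38°C
1700 → 4400 m (saturated, 6.1°C/km): ΔT = -6.1 × 2.7 = -16.47°C → T = -1.09°C
4400 → 200 m (dry descent, 9.8°C/km): ΔT = +9.8 × 4.2 = +41.16°C → T = 40.07°C
Net change vs windward start: 40.07 − 29.1 = +10.97°C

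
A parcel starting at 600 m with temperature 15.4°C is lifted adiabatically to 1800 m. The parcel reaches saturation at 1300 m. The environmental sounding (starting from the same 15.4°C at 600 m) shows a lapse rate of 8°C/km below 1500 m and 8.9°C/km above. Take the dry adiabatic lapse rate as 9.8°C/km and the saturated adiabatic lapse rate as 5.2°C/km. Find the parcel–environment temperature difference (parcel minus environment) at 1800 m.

+0.41°C (parcel warmer than environment)

Parcel:
  Dry to 1300 m: -9.8 × 0.7 km = -6.86°C, so T = 8.54°C.
  Saturated to 1800 m: -5.2 × 0.5 km = -2.6°C, so T = 5.94°C.
Environment:
  Environment, lower layer to 1500 m: -8 × 0.9 km = -7.2°C, so T = 8.2°C.
  Environment, upper layer to 1800 m: -8.9 × 0.3 km = -2.67°C, so T = 5.53°C.
T_parcel − T_env = 5.94 − 5.53 = +0.41°C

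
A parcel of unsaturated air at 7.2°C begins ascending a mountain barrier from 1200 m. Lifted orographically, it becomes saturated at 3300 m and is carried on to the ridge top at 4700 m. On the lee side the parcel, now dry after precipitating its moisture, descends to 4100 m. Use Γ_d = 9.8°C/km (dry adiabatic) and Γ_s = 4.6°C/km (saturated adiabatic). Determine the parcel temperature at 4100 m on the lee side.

-13.94°C

From 1200 m to 3300 m (dry): cools by 9.8 × 2.1 = 20.58°C, giving -13.38°C.
From 3300 m to 4700 m (saturated): cools by 4.6 × 1.4 = 6.44°C, giving -19.82°C.
From 4700 m to 4100 m (dry descent): warms by 9.8 × 0.6 = 5.88°C, giving -13.94°C.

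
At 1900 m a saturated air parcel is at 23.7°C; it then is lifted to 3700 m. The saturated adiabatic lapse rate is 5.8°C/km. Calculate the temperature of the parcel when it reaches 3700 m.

13.26°C

Saturated adiabatic to 3700 m: -5.8 × 1.8 km = -10.44°C, so T = 13.26°C.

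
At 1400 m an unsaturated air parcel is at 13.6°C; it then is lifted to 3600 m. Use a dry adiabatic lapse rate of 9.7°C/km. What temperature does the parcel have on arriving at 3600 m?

From 1400 m to 3600 m (dry adiabatic): cools by 9.7 × 2.2 = 21.34°C, giving -7.74°C.

-7.74°C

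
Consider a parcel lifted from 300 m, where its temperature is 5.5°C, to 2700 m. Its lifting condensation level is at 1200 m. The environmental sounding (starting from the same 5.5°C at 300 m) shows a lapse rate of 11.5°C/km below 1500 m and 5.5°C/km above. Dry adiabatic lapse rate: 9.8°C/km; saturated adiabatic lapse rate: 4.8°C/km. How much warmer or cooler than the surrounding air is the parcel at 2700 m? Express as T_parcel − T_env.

+4.38°C (parcel warmer than environment)

Parcel:
  Dry to 1200 m: -9.8 × 0.9 km = -8.82°C, so T = -3.32°C.
  Saturated to 2700 m: -4.8 × 1.5 km = -7.2°C, so T = -10.52°C.
Environment:
  Environment, lower layer to 1500 m: -11.5 × 1.2 km = -13.8°C, so T = -8.3°C.
  Environment, upper layer to 2700 m: -5.5 × 1.2 km = -6.6°C, so T = -14.9°C.
T_parcel − T_env = -10.52 − (-14.9) = +4.38°C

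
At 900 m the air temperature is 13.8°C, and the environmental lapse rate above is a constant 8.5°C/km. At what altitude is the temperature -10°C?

3700 m

Height above start = (13.8 − (-10)) / 8.5 = 2.8 km
Altitude = 900 m + 2800 m = 3700 m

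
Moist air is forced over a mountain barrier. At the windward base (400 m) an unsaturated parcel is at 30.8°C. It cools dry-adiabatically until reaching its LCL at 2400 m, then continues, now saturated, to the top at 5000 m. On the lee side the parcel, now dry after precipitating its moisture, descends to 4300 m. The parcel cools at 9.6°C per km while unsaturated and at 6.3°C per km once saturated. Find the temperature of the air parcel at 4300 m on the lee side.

From 400 m to 2400 m (dry): cools by 9.6 × 2 = 19.2°C, giving 11.6°C.
From 2400 m to 5000 m (saturated): cools by 6.3 × 2.6 = 16.38°C, giving -4.78°C.
From 5000 m to 4300 m (dry descent): warms by 9.6 × 0.7 = 6.72°C, giving 1.94°C.

1.94°C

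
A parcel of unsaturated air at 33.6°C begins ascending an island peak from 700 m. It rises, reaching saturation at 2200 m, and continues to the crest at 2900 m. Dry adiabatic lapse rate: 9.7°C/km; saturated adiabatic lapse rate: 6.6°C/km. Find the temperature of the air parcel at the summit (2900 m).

14.43°C

700–2200 m, dry: Δz = 1.5 km ⇒ ΔT = -14.55°C; T = 19.05°C
2200–2900 m, saturated: Δz = 0.7 km ⇒ ΔT = -4.62°C; T = 14.43°C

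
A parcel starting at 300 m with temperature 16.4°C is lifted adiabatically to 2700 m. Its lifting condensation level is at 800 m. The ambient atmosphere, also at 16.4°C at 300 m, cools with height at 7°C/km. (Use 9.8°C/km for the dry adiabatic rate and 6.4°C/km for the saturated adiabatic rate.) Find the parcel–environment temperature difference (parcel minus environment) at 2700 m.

-0.26°C (parcel cooler than environment)

Parcel:
  From 300 m to 800 m (dry): cools by 9.8 × 0.5 = 4.9°C, giving 11.5°C.
  From 800 m to 2700 m (saturated): cools by 6.4 × 1.9 = 12.16°C, giving -0.66°C.
Environment:
  From 300 m to 2700 m (environment): cools by 7 × 2.4 = 16.8°C, giving -0.4°C.
T_parcel − T_env = -0.66 − (-0.4) = -0.26°C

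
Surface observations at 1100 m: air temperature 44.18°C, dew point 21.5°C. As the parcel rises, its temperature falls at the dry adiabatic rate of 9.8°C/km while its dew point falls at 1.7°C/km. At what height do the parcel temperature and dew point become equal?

T and T_d converge at 9.8 − 1.7 = 8.1°C per km
Height above start = (44.18 − 21.5) / 8.1 = 2.8 km
LCL altitude = 1100 m + 2800 m = 3900 m

3900 m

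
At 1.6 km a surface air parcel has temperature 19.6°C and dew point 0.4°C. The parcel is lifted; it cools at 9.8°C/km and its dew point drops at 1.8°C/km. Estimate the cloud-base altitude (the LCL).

T and T_d converge at 9.8 − 1.8 = 8°C per km
Height above start = (19.6 − 0.4) / 8 = 2.4 km
LCL altitude = 1600 m + 2400 m = 4000 m

4 km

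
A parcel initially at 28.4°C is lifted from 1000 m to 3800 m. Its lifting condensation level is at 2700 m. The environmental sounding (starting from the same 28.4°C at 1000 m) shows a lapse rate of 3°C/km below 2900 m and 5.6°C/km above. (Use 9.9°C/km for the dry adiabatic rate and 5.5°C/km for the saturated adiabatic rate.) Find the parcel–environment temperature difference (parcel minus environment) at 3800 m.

-12.14°C (parcel cooler than environment)

Parcel:
  1000 → 2700 m (dry, 9.9°C/km): ΔT = -9.9 × 1.7 = -16.83°C → T = 11.57°C
  2700 → 3800 m (saturated, 5.5°C/km): ΔT = -5.5 × 1.1 = -6.05°C → T = 5.52°C
Environment:
  1000 → 2900 m (environment, lower layer, 3°C/km): ΔT = -3 × 1.9 = -5.7°C → T = 22.7°C
  2900 → 3800 m (environment, upper layer, 5.6°C/km): ΔT = -5.6 × 0.9 = -5.04°C → T = 17.66°C
T_parcel − T_env = 5.52 − 17.66 = -12.14°C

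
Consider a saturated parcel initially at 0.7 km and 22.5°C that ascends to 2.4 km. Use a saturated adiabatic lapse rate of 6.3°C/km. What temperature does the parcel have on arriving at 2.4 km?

11.79°C

Saturated adiabatic to 2400 m: -6.3 × 1.7 km = -10.71°C, so T = 11.79°C.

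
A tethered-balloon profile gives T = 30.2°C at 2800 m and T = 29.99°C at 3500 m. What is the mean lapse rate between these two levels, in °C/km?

Γ = −ΔT/Δz = (30.2 − 29.99) / (3500 − 2800) m
  = 0.21°C / 0.7 km = 0.3°C/km

0.3°C/km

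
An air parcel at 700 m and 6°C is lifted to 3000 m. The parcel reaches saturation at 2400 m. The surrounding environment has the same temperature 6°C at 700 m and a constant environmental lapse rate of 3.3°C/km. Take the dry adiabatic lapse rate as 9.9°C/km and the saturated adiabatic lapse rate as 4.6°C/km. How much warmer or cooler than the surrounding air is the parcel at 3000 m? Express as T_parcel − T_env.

-12°C (parcel cooler than environment)

Parcel:
  From 700 m to 2400 m (dry): cools by 9.9 × 1.7 = 16.83°C, giving -10.83°C.
  From 2400 m to 3000 m (saturated): cools by 4.6 × 0.6 = 2.76°C, giving -13.59°C.
Environment:
  From 700 m to 3000 m (environment): cools by 3.3 × 2.3 = 7.59°C, giving -1.59°C.
T_parcel − T_env = -13.59 − (-1.59) = -12°C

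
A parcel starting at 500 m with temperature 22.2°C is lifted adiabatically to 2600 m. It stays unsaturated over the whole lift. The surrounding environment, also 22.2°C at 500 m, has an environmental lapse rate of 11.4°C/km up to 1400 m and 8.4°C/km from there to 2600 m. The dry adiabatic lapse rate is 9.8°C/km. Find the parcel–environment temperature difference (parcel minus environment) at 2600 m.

-0.24°C (parcel cooler than environment)

Parcel:
  500 → 2600 m (dry, 9.8°C/km): ΔT = -9.8 × 2.1 = -20.58°C → T = 1.62°C
Environment:
  500 → 1400 m (environment, lower layer, 11.4°C/km): ΔT = -11.4 × 0.9 = -10.26°C → T = 11.94°C
  1400 → 2600 m (environment, upper layer, 8.4°C/km): ΔT = -8.4 × 1.2 = -10.08°C → T = 1.86°C
T_parcel − T_env = 1.62 − 1.86 = -0.24°C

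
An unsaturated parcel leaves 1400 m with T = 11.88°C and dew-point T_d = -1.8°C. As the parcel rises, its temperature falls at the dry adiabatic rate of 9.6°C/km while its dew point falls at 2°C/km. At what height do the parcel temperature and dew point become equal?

T and T_d converge at 9.6 − 2 = 7.6°C per km
Height above start = (11.88 − (-1.8)) / 7.6 = 1.8 km
LCL altitude = 1400 m + 1800 m = 3200 m

3200 m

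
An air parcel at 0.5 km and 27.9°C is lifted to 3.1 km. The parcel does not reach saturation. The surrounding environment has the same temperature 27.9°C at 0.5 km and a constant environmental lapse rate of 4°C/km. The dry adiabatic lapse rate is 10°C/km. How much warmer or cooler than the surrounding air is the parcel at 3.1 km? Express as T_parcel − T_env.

Parcel:
  From 500 m to 3100 m (dry): cools by 10 × 2.6 = 26°C, giving 1.9°C.
Environment:
  From 500 m to 3100 m (environment): cools by 4 × 2.6 = 10.4°C, giving 17.5°C.
T_parcel − T_env = 1.9 − 17.5 = -15.6°C

-15.6°C (parcel cooler than environment)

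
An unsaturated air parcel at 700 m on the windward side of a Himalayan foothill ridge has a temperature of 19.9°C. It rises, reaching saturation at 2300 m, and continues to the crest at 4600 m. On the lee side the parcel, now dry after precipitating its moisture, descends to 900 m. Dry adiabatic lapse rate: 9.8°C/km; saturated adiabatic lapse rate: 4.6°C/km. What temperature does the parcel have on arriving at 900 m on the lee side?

29.9°C

700 → 2300 m (dry, 9.8°C/km): ΔT = -9.8 × 1.6 = -15.68°C → T = 4.22°C
2300 → 4600 m (saturated, 4.6°C/km): ΔT = -4.6 × 2.3 = -10.58°C → T = -6.36°C
4600 → 900 m (dry descent, 9.8°C/km): ΔT = +9.8 × 3.7 = +36.26°C → T = 29.9°C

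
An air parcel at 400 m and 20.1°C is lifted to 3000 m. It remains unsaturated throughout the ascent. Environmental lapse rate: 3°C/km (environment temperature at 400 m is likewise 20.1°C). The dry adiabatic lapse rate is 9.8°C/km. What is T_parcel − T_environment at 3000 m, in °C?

Parcel:
  From 400 m to 3000 m (dry): cools by 9.8 × 2.6 = 25.48°C, giving -5.38°C.
Environment:
  From 400 m to 3000 m (environment): cools by 3 × 2.6 = 7.8°C, giving 12.3°C.
T_parcel − T_env = -5.38 − 12.3 = -17.68°C

-17.68°C (parcel cooler than environment)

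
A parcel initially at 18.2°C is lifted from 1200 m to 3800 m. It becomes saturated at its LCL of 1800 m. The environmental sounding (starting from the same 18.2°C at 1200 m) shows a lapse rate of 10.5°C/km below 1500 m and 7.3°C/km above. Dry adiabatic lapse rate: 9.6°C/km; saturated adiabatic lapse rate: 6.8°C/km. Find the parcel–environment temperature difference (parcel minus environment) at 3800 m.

+0.58°C (parcel warmer than environment)

Parcel:
  1200 → 1800 m (dry, 9.6°C/km): ΔT = -9.6 × 0.6 = -5.76°C → T = 12.44°C
  1800 → 3800 m (saturated, 6.8°C/km): ΔT = -6.8 × 2 = -13.6°C → T = -1.16°C
Environment:
  1200 → 1500 m (environment, lower layer, 10.5°C/km): ΔT = -10.5 × 0.3 = -3.15°C → T = 15.05°C
  1500 → 3800 m (environment, upper layer, 7.3°C/km): ΔT = -7.3 × 2.3 = -16.79°C → T = -1.74°C
T_parcel − T_env = -1.16 − (-1.74) = +0.58°C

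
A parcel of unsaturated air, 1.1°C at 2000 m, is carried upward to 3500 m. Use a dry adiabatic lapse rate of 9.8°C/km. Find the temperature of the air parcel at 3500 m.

-13.6°C

From 2000 m to 3500 m (dry adiabatic): cools by 9.8 × 1.5 = 14.7°C, giving -13.6°C.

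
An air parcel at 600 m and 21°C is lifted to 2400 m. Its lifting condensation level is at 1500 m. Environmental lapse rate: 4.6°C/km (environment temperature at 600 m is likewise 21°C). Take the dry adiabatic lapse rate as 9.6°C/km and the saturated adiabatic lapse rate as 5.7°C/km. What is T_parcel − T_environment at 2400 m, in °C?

-5.49°C (parcel cooler than environment)

Parcel:
  600 → 1500 m (dry, 9.6°C/km): ΔT = -9.6 × 0.9 = -8.64°C → T = 12.36°C
  1500 → 2400 m (saturated, 5.7°C/km): ΔT = -5.7 × 0.9 = -5.13°C → T = 7.23°C
Environment:
  600 → 2400 m (environment, 4.6°C/km): ΔT = -4.6 × 1.8 = -8.28°C → T = 12.72°C
T_parcel − T_env = 7.23 − 12.72 = -5.49°C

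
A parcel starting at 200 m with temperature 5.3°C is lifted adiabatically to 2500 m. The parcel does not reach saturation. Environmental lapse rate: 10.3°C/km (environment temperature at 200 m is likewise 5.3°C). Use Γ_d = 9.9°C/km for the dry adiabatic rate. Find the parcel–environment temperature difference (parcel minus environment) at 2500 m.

+0.92°C (parcel warmer than environment)

Parcel:
  Dry to 2500 m: -9.9 × 2.3 km = -22.77°C, so T = -17.47°C.
Environment:
  Environment to 2500 m: -10.3 × 2.3 km = -23.69°C, so T = -18.39°C.
T_parcel − T_env = -17.47 − (-18.39) = +0.92°C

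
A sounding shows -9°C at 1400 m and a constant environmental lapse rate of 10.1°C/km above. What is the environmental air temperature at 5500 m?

1400 → 5500 m (environmental, 10.1°C/km): ΔT = -10.1 × 4.1 = -41.41°C → T = -50.41°C

-50.41°C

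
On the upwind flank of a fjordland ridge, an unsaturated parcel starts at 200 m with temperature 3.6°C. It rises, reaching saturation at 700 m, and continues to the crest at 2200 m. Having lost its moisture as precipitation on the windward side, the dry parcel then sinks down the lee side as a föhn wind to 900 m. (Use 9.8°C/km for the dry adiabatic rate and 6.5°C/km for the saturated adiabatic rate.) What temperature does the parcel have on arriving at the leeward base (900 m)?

1.69°C

From 200 m to 700 m (dry): cools by 9.8 × 0.5 = 4.9°C, giving -1.3°C.
From 700 m to 2200 m (saturated): cools by 6.5 × 1.5 = 9.75°C, giving -11.05°C.
From 2200 m to 900 m (dry descent): warms by 9.8 × 1.3 = 12.74°C, giving 1.69°C.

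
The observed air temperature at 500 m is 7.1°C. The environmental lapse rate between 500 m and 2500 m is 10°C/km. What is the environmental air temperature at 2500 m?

-12.9°C

Environmental to 2500 m: -10 × 2 km = -20°C, so T = -12.9°C.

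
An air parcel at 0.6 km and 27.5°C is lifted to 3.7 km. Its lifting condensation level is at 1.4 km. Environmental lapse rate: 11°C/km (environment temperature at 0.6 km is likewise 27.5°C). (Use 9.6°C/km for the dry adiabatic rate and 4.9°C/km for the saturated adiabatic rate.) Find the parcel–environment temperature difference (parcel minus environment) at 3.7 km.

Parcel:
  600–1400 m, dry: Δz = 0.8 km ⇒ ΔT = -7.68°C; T = 19.82°C
  1400–3700 m, saturated: Δz = 2.3 km ⇒ ΔT = -11.27°C; T = 8.55°C
Environment:
  600–3700 m, environment: Δz = 3.1 km ⇒ ΔT = -34.1°C; T = -6.6°C
T_parcel − T_env = 8.55 − (-6.6) = +15.15°C

+15.15°C (parcel warmer than environment)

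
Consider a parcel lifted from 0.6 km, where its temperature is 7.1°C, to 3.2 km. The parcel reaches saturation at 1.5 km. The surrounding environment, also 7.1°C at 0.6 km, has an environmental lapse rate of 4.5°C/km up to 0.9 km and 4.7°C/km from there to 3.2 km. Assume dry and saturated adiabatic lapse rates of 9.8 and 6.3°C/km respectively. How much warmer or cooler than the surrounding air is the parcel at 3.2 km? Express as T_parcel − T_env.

Parcel:
  From 600 m to 1500 m (dry): cools by 9.8 × 0.9 = 8.82°C, giving -1.72°C.
  From 1500 m to 3200 m (saturated): cools by 6.3 × 1.7 = 10.71°C, giving -12.43°C.
Environment:
  From 600 m to 900 m (environment, lower layer): cools by 4.5 × 0.3 = 1.35°C, giving 5.75°C.
  From 900 m to 3200 m (environment, upper layer): cools by 4.7 × 2.3 = 10.81°C, giving -5.06°C.
T_parcel − T_env = -12.43 − (-5.06) = -7.37°C

-7.37°C (parcel cooler than environment)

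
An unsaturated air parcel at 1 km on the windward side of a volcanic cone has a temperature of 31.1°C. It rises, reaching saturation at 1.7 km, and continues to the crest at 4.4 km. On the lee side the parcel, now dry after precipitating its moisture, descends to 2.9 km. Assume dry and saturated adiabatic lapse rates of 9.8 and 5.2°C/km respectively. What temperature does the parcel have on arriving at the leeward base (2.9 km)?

24.9°C

Dry to 1700 m: -9.8 × 0.7 km = -6.86°C, so T = 24.24°C.
Saturated to 4400 m: -5.2 × 2.7 km = -14.04°C, so T = 10.2°C.
Dry descent to 2900 m: +9.8 × 1.5 km = +14.7°C, so T = 24.9°C.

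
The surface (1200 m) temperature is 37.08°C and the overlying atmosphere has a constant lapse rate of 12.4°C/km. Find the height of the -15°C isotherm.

Height above start = (37.08 − (-15)) / 12.4 = 4.2 km
Altitude = 1200 m + 4200 m = 5400 m

5400 m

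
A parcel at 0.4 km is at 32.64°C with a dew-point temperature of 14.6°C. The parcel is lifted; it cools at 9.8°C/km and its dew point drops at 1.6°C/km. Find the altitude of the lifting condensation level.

2.6 km

T and T_d converge at 9.8 − 1.6 = 8.2°C per km
Height above start = (32.64 − 14.6) / 8.2 = 2.2 km
LCL altitude = 400 m + 2200 m = 2600 m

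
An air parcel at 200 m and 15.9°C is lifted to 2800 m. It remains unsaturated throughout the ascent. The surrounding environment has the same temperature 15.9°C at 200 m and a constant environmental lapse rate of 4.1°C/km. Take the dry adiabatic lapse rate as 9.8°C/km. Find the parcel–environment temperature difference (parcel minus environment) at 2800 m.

Parcel:
  Dry to 2800 m: -9.8 × 2.6 km = -25.48°C, so T = -9.58°C.
Environment:
  Environment to 2800 m: -4.1 × 2.6 km = -10.66°C, so T = 5.24°C.
T_parcel − T_env = -9.58 − 5.24 = -14.82°C

-14.82°C (parcel cooler than environment)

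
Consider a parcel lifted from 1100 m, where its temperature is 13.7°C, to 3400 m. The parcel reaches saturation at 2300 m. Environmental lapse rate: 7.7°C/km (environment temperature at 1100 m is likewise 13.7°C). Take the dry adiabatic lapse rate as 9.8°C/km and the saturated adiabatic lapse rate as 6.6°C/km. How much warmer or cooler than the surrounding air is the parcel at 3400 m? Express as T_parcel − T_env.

-1.31°C (parcel cooler than environment)

Parcel:
  1100–2300 m, dry: Δz = 1.2 km ⇒ ΔT = -11.76°C; T = 1.94°C
  2300–3400 m, saturated: Δz = 1.1 km ⇒ ΔT = -7.26°C; T = -5.32°C
Environment:
  1100–3400 m, environment: Δz = 2.3 km ⇒ ΔT = -17.71°C; T = -4.01°C
T_parcel − T_env = -5.32 − (-4.01) = -1.31°C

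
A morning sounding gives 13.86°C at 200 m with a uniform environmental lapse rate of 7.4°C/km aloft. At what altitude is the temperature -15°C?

Height above start = (13.86 − (-15)) / 7.4 = 3.9 km
Altitude = 200 m + 3900 m = 4100 m

4100 m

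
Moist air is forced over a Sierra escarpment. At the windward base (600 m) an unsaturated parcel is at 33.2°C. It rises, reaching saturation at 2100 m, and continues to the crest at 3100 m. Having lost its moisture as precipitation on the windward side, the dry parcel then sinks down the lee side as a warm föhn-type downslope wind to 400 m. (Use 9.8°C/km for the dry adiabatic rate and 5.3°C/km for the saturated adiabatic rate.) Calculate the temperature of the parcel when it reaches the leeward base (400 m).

39.66°C

Dry to 2100 m: -9.8 × 1.5 km = -14.7°C, so T = 18.5°C.
Saturated to 3100 m: -5.3 × 1 km = -5.3°C, so T = 13.2°C.
Dry descent to 400 m: +9.8 × 2.7 km = +26.46°C, so T = 39.66°C.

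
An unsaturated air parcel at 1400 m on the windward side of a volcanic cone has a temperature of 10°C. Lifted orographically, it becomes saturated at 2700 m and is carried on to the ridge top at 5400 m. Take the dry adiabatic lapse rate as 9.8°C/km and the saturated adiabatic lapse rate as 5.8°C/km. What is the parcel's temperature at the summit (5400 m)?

From 1400 m to 2700 m (dry): cools by 9.8 × 1.3 = 12.74°C, giving -2.74°C.
From 2700 m to 5400 m (saturated): cools by 5.8 × 2.7 = 15.66°C, giving -18.4°C.

-18.4°C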